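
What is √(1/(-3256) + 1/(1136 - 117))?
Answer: √1855515442/1658932 ≈ 0.025966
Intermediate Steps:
√(1/(-3256) + 1/(1136 - 117)) = √(-1/3256 + 1/1019) = √(2237/3317864) = √1855515442/1658932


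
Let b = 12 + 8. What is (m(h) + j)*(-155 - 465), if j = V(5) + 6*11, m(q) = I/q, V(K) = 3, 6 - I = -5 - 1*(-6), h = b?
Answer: -42935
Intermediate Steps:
b = 20
h = 20
I = 5 (I = 6 - (-5 - 1*(-6)) = 6 - (-5 + 6) = 6 - 1*1 = 6 - 1 = 5)
m(q) = 5/q
j = 69 (j = 3 + 6*11 = 3 + 66 = 69)
(m(h) + j)*(-155 - 465) = (5/20 + 69)*(-155 - 465) = (5*(1/20) + 69)*(-620) = (¼ + 69)*(-620) = (277/4)*(-620) = -42935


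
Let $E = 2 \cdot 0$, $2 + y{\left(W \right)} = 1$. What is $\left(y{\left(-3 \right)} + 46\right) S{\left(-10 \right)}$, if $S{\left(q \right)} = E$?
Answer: $0$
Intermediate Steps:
$y{\left(W \right)} = -1$ ($y{\left(W \right)} = -2 + 1 = -1$)
$E = 0$
$S{\left(q \right)} = 0$
$\left(y{\left(-3 \right)} + 46\right) S{\left(-10 \right)} = \left(-1 + 46\right) 0 = 45 \cdot 0 = 0$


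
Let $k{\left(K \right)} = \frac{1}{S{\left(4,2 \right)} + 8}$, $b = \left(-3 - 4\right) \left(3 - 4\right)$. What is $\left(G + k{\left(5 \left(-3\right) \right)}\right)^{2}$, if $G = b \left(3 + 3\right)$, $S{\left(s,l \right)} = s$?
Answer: $\frac{255025}{144} \approx 1771.0$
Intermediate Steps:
$b = 7$ ($b = \left(-7\right) \left(-1\right) = 7$)
$G = 42$ ($G = 7 \left(3 + 3\right) = 7 \cdot 6 = 42$)
$k{\left(K \right)} = \frac{1}{12}$ ($k{\left(K \right)} = \frac{1}{4 + 8} = \frac{1}{12}$)
$\left(G + k{\left(5 \left(-3\right) \right)}\right)^{2} = \left(42 + \frac{1}{12}\right)^{2} = \left(\frac{505}{12}\right)^{2} = \frac{255025}{144}$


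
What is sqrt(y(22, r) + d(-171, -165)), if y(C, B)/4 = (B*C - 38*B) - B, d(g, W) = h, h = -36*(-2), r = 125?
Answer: 14*I*sqrt(43) ≈ 91.804*I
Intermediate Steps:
h = 72
d(g, W) = 72
y(C, B) = -156*B + 4*B*C (y(C, B) = 4*((B*C - 38*B) - B) = 4*((-38*B + B*C) - B) = 4*(-39*B + B*C) = -156*B + 4*B*C)
sqrt(y(22, r) + d(-171, -165)) = sqrt(4*125*(-39 + 22) + 72) = sqrt(4*125*(-17) + 72) = sqrt(-8500 + 72) = sqrt(-8428) = 14*I*sqrt(43)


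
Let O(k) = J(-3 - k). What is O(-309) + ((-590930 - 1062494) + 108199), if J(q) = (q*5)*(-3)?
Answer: -1549815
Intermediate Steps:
J(q) = -15*q (J(q) = (5*q)*(-3) = -15*q)
O(k) = 45 + 15*k (O(k) = -15*(-3 - k) = 45 + 15*k)
O(-309) + ((-590930 - 1062494) + 108199) = (45 + 15*(-309)) + ((-590930 - 1062494) + 108199) = (45 - 4635) + (-1653424 + 108199) = -4590 - 1545225 = -1549815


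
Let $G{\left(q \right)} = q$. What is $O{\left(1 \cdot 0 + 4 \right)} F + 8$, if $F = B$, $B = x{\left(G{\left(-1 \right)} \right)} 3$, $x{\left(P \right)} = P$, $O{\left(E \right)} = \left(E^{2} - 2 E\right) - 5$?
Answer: $-1$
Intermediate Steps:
$O{\left(E \right)} = -5 + E^{2} - 2 E$
$B = -3$ ($B = \left(-1\right) 3 = -3$)
$F = -3$
$O{\left(1 \cdot 0 + 4 \right)} F + 8 = \left(-5 + \left(1 \cdot 0 + 4\right)^{2} - 2 \left(1 \cdot 0 + 4\right)\right) \left(-3\right) + 8 = \left(-5 + \left(0 + 4\right)^{2} - 2 \left(0 + 4\right)\right) \left(-3\right) + 8 = \left(-5 + 4^{2} - 8\right) \left(-3\right) + 8 = \left(-5 + 16 - 8\right) \left(-3\right) + 8 = 3 \left(-3\right) + 8 = -9 + 8 = -1$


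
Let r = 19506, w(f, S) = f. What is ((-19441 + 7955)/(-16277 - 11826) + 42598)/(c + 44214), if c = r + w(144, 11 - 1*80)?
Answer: 149642885/224346249 ≈ 0.66702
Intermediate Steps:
c = 19650 (c = 19506 + 144 = 19650)
((-19441 + 7955)/(-16277 - 11826) + 42598)/(c + 44214) = ((-19441 + 7955)/(-16277 - 11826) + 42598)/(19650 + 44214) = (-11486/(-28103) + 42598)/63864 = (-11486*(-1/28103) + 42598)*(1/63864) = (11486/28103 + 42598)*(1/63864) = (1197143080/28103)*(1/63864) = 149642885/224346249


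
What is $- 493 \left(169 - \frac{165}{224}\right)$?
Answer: $- \frac{18581663}{224} \approx -82954.0$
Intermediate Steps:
$- 493 \left(169 - \frac{165}{224}\right) = \left(-493\right) \frac{37691}{224} = - \frac{18581663}{224}$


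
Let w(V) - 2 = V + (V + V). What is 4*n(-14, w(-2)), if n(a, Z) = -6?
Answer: -24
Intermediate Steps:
w(V) = 2 + 3*V (w(V) = 2 + (V + (V + V)) = 2 + (V + 2*V) = 2 + 3*V)
4*n(-14, w(-2)) = 4*(-6) = -24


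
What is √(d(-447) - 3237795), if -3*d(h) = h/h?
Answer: I*√29140158/3 ≈ 1799.4*I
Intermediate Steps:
d(h) = -⅓ (d(h) = -h/(3*h) = -⅓*1 = -⅓)
√(d(-447) - 3237795) = √(-⅓ - 3237795) = √(-9713386/3) = I*√29140158/3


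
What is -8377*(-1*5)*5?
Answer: 209425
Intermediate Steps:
-8377*(-1*5)*5 = -(-41885)*5 = -8377*(-25) = 209425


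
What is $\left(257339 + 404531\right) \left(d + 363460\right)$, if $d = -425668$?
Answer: $-41173608960$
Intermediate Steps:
$\left(257339 + 404531\right) \left(d + 363460\right) = \left(257339 + 404531\right) \left(-425668 + 363460\right) = 661870 \left(-62208\right) = -41173608960$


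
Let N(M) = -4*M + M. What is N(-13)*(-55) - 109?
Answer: -2254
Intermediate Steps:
N(M) = -3*M
N(-13)*(-55) - 109 = -3*(-13)*(-55) - 109 = 39*(-55) - 109 = -2145 - 109 = -2254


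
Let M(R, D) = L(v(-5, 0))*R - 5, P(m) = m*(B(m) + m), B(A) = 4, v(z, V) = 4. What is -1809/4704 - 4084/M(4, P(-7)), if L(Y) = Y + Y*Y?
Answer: -6448937/117600 ≈ -54.838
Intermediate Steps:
P(m) = m*(4 + m)
L(Y) = Y + Y**2
M(R, D) = -5 + 20*R (M(R, D) = (4*(1 + 4))*R - 5 = (4*5)*R - 5 = 20*R - 5 = -5 + 20*R)
-1809/4704 - 4084/M(4, P(-7)) = -1809/4704 - 4084/(-5 + 20*4) = -1809*1/4704 - 4084/(-5 + 80) = -603/1568 - 4084/75 = -6448937/117600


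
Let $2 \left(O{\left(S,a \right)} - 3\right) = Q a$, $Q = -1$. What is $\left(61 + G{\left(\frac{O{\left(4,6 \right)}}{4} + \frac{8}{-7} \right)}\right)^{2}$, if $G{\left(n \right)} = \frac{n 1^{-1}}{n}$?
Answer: $3844$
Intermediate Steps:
$O{\left(S,a \right)} = 3 - \frac{a}{2}$ ($O{\left(S,a \right)} = 3 + \frac{\left(-1\right) a}{2} = 3 - \frac{a}{2}$)
$G{\left(n \right)} = 1$ ($G{\left(n \right)} = \frac{n 1}{n} = \frac{n}{n} = 1$)
$\left(61 + G{\left(\frac{O{\left(4,6 \right)}}{4} + \frac{8}{-7} \right)}\right)^{2} = \left(61 + 1\right)^{2} = 62^{2} = 3844$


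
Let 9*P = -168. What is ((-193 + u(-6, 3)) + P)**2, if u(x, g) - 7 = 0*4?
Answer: 376996/9 ≈ 41888.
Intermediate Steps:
u(x, g) = 7 (u(x, g) = 7 + 0*4 = 7 + 0 = 7)
P = -56/3 (P = (1/9)*(-168) = -56/3 ≈ -18.667)
((-193 + u(-6, 3)) + P)**2 = ((-193 + 7) - 56/3)**2 = (-186 - 56/3)**2 = (-614/3)**2 = 376996/9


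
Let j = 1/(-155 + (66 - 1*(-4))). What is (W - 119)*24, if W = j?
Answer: -242784/85 ≈ -2856.3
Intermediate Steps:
j = -1/85 (j = 1/(-155 + (66 + 4)) = 1/(-155 + 70) = 1/(-85) = -1/85 ≈ -0.011765)
W = -1/85 ≈ -0.011765
(W - 119)*24 = (-1/85 - 119)*24 = -10116/85*24 = -242784/85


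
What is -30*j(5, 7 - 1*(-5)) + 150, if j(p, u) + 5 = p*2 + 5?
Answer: -150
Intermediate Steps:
j(p, u) = 2*p (j(p, u) = -5 + (p*2 + 5) = -5 + (2*p + 5) = -5 + (5 + 2*p) = 2*p)
-30*j(5, 7 - 1*(-5)) + 150 = -60*5 + 150 = -30*10 + 150 = -300 + 150 = -150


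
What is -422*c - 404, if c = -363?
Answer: 152782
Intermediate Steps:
-422*c - 404 = -422*(-363) - 404 = 153186 - 404 = 152782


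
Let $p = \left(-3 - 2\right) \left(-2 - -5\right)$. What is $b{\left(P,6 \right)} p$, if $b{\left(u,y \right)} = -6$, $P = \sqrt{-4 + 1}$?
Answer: $90$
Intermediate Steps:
$P = i \sqrt{3}$ ($P = \sqrt{-3} = i \sqrt{3} \approx 1.732 i$)
$p = -15$ ($p = - 5 \left(-2 + 5\right) = \left(-5\right) 3 = -15$)
$b{\left(P,6 \right)} p = \left(-6\right) \left(-15\right) = 90$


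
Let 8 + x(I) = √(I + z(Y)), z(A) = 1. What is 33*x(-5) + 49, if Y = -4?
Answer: -215 + 66*I ≈ -215.0 + 66.0*I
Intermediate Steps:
x(I) = -8 + √(1 + I) (x(I) = -8 + √(I + 1) = -8 + √(1 + I))
33*x(-5) + 49 = 33*(-8 + √(1 - 5)) + 49 = 33*(-8 + √(-4)) + 49 = 33*(-8 + 2*I) + 49 = (-264 + 66*I) + 49 = -215 + 66*I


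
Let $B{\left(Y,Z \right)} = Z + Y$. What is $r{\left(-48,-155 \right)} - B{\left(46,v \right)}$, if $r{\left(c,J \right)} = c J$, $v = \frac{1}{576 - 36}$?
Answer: $\frac{3992759}{540} \approx 7394.0$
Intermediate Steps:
$v = \frac{1}{540} \approx 0.0018519$
$B{\left(Y,Z \right)} = Y + Z$
$r{\left(c,J \right)} = J c$
$r{\left(-48,-155 \right)} - B{\left(46,v \right)} = \left(-155\right) \left(-48\right) - \left(46 + \frac{1}{540}\right) = 7440 - \frac{24841}{540} = \frac{3992759}{540}$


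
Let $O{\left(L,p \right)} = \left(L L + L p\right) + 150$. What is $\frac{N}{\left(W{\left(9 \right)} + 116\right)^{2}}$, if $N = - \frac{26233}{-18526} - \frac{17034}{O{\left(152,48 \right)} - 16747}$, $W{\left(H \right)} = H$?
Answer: $\frac{3101481}{266369143750} \approx 1.1644 \cdot 10^{-5}$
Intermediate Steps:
$O{\left(L,p \right)} = 150 + L^{2} + L p$ ($O{\left(L,p \right)} = \left(L^{2} + L p\right) + 150 = 150 + L^{2} + L p$)
$N = \frac{15507405}{85238126}$ ($N = - \frac{26233}{-18526} - \frac{17034}{\left(150 + 152^{2} + 152 \cdot 48\right) - 16747} = \left(-26233\right) \left(- \frac{1}{18526}\right) - \frac{17034}{\left(150 + 23104 + 7296\right) - 16747} = \frac{26233}{18526} - \frac{17034}{30550 - 16747} = \frac{26233}{18526} - \frac{17034}{13803} = \frac{26233}{18526} - \frac{5678}{4601} = \frac{15507405}{85238126} \approx 0.18193$)
$\frac{N}{\left(W{\left(9 \right)} + 116\right)^{2}} = \frac{15507405}{85238126 \left(9 + 116\right)^{2}} = \frac{15507405}{85238126 \cdot 125^{2}} = \frac{15507405}{85238126 \cdot 15625} = \frac{15507405}{85238126} \cdot \frac{1}{15625} = \frac{3101481}{266369143750}$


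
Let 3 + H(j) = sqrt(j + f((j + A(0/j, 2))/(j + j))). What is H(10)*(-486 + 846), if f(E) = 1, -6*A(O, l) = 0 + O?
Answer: -1080 + 360*sqrt(11) ≈ 113.98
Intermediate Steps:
A(O, l) = -O/6 (A(O, l) = -(0 + O)/6 = -O/6)
H(j) = -3 + sqrt(1 + j) (H(j) = -3 + sqrt(j + 1) = -3 + sqrt(1 + j))
H(10)*(-486 + 846) = (-3 + sqrt(1 + 10))*(-486 + 846) = (-3 + sqrt(11))*360 = -1080 + 360*sqrt(11)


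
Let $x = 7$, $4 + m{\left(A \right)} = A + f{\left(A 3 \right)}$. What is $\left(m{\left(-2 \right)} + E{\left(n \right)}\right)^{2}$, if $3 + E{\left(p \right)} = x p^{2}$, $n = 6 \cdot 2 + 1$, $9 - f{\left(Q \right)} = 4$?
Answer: $1390041$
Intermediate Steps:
$f{\left(Q \right)} = 5$ ($f{\left(Q \right)} = 9 - 4 = 5$)
$m{\left(A \right)} = 1 + A$ ($m{\left(A \right)} = -4 + \left(A + 5\right) = -4 + \left(5 + A\right) = 1 + A$)
$n = 13$ ($n = 12 + 1 = 13$)
$E{\left(p \right)} = -3 + 7 p^{2}$
$\left(m{\left(-2 \right)} + E{\left(n \right)}\right)^{2} = \left(\left(1 - 2\right) - \left(3 - 7 \cdot 13^{2}\right)\right)^{2} = \left(-1 + \left(-3 + 7 \cdot 169\right)\right)^{2} = \left(-1 + \left(-3 + 1183\right)\right)^{2} = \left(-1 + 1180\right)^{2} = 1179^{2} = 1390041$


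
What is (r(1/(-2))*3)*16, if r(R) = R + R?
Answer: -48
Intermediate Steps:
r(R) = 2*R
(r(1/(-2))*3)*16 = ((2/(-2))*3)*16 = ((2*(-½))*3)*16 = -1*3*16 = -3*16 = -48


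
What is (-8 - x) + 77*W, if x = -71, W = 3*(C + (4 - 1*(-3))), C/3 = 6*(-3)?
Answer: -10794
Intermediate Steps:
C = -54 (C = 3*(6*(-3)) = 3*(-18) = -54)
W = -141 (W = 3*(-54 + (4 - 1*(-3))) = 3*(-54 + (4 + 3)) = 3*(-54 + 7) = 3*(-47) = -141)
(-8 - x) + 77*W = (-8 - 1*(-71)) + 77*(-141) = (-8 + 71) - 10857 = 63 - 10857 = -10794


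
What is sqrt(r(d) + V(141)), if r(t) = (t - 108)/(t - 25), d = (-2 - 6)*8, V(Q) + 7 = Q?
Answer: sqrt(1076722)/89 ≈ 11.659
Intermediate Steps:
V(Q) = -7 + Q
d = -64 (d = -8*8 = -64)
r(t) = (-108 + t)/(-25 + t)
sqrt(r(d) + V(141)) = sqrt((-108 - 64)/(-25 - 64) + (-7 + 141)) = sqrt(-172/(-89) + 134) = sqrt(-1/89*(-172) + 134) = sqrt(172/89 + 134) = sqrt(12098/89) = sqrt(1076722)/89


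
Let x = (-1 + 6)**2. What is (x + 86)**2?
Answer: 12321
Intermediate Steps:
x = 25 (x = 5**2 = 25)
(x + 86)**2 = (25 + 86)**2 = 111**2 = 12321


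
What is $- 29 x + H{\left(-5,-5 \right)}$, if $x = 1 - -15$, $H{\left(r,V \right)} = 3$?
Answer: $-461$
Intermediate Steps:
$x = 16$ ($x = 1 + 15 = 16$)
$- 29 x + H{\left(-5,-5 \right)} = \left(-29\right) 16 + 3 = -464 + 3 = -461$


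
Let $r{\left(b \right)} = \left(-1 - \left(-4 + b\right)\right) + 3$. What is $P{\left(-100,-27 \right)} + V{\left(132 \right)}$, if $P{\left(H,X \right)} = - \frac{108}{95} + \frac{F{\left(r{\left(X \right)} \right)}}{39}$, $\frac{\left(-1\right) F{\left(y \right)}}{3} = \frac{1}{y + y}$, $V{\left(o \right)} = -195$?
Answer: $- \frac{15987209}{81510} \approx -196.14$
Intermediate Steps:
$r{\left(b \right)} = 6 - b$ ($r{\left(b \right)} = \left(3 - b\right) + 3 = 6 - b$)
$F{\left(y \right)} = - \frac{3}{2 y}$ ($F{\left(y \right)} = - \frac{3}{y + y} = - \frac{3}{2 y}$)
$P{\left(H,X \right)} = - \frac{108}{95} - \frac{1}{26 \left(6 - X\right)}$ ($P{\left(H,X \right)} = - \frac{108}{95} + \frac{\left(- \frac{3}{2}\right) \frac{1}{6 - X}}{39} = \left(-108\right) \frac{1}{95} + - \frac{3}{2 \left(6 - X\right)} \frac{1}{39} = - \frac{108}{95} - \frac{1}{26 \left(6 - X\right)}$)
$P{\left(-100,-27 \right)} + V{\left(132 \right)} = \frac{16943 - -75816}{2470 \left(-6 - 27\right)} - 195 = \frac{16943 + 75816}{2470 \left(-33\right)} - 195 = \frac{1}{2470} \left(- \frac{1}{33}\right) 92759 - 195 = - \frac{92759}{81510} - 195 = - \frac{15987209}{81510}$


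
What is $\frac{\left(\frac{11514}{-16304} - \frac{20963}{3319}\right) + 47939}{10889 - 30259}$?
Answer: $- \frac{1296870980373}{524084172560} \approx -2.4745$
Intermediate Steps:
$\frac{\left(\frac{11514}{-16304} - \frac{20963}{3319}\right) + 47939}{10889 - 30259} = \frac{\left(11514 \left(- \frac{1}{16304}\right) - \frac{20963}{3319}\right) + 47939}{-19370} = \left(\left(- \frac{5757}{8152} - \frac{20963}{3319}\right) + 47939\right) \left(- \frac{1}{19370}\right) = \left(- \frac{189997859}{27056488} + 47939\right) \left(- \frac{1}{19370}\right) = \frac{1296870980373}{27056488} \left(- \frac{1}{19370}\right) = - \frac{1296870980373}{524084172560}$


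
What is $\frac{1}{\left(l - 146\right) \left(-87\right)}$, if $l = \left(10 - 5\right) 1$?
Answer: $\frac{1}{12267} \approx 8.1519 \cdot 10^{-5}$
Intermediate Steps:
$l = 5$ ($l = \left(10 - 5\right) 1 = 5 \cdot 1 = 5$)
$\frac{1}{\left(l - 146\right) \left(-87\right)} = \frac{1}{\left(5 - 146\right) \left(-87\right)} = \frac{1}{\left(-141\right) \left(-87\right)} = \frac{1}{12267}$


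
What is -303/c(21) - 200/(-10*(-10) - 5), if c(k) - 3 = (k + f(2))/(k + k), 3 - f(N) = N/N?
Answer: -247754/2831 ≈ -87.515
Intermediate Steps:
f(N) = 2 (f(N) = 3 - N/N = 3 - 1*1 = 3 - 1 = 2)
c(k) = 3 + (2 + k)/(2*k) (c(k) = 3 + (k + 2)/(k + k) = 3 + (2 + k)/((2*k)) = 3 + (2 + k)*(1/(2*k)) = 3 + (2 + k)/(2*k))
-303/c(21) - 200/(-10*(-10) - 5) = -303/(7/2 + 1/21) - 200/(-10*(-10) - 5) = -303/(7/2 + 1/21) - 200/(100 - 5) = -303/149/42 - 200/95 = -303*42/149 - 200*1/95 = -12726/149 - 40/19 = -247754/2831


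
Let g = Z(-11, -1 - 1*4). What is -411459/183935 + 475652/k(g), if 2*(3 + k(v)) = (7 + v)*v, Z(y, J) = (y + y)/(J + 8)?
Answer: -196852009731/735740 ≈ -2.6756e+5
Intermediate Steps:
Z(y, J) = 2*y/(8 + J) (Z(y, J) = (2*y)/(8 + J) = 2*y/(8 + J))
g = -22/3 (g = 2*(-11)/(8 + (-1 - 1*4)) = 2*(-11)/(8 + (-1 - 4)) = 2*(-11)/(8 - 5) = 2*(-11)/3 = 2*(-11)*(⅓) = -22/3 ≈ -7.3333)
k(v) = -3 + v*(7 + v)/2 (k(v) = -3 + ((7 + v)*v)/2 = -3 + (v*(7 + v))/2 = -3 + v*(7 + v)/2)
-411459/183935 + 475652/k(g) = -411459/183935 + 475652/(-3 + (-22/3)²/2 + (7/2)*(-22/3)) = -411459*1/183935 + 475652/(-3 + (½)*(484/9) - 77/3) = -411459/183935 + 475652/(-3 + 242/9 - 77/3) = -411459/183935 + 475652/(-16/9) = -411459/183935 + 475652*(-9/16) = -411459/183935 - 1070217/4 = -196852009731/735740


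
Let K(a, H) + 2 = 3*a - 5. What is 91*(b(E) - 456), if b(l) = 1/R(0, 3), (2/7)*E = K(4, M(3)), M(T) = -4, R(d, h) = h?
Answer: -124397/3 ≈ -41466.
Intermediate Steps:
K(a, H) = -7 + 3*a (K(a, H) = -2 + (3*a - 5) = -2 + (-5 + 3*a) = -7 + 3*a)
E = 35/2 (E = 7*(-7 + 3*4)/2 = 7*(-7 + 12)/2 = (7/2)*5 = 35/2 ≈ 17.500)
b(l) = ⅓ (b(l) = 1/3 = ⅓)
91*(b(E) - 456) = 91*(⅓ - 456) = 91*(-1367/3) = -124397/3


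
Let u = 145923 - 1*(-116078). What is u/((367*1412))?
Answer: 262001/518204 ≈ 0.50559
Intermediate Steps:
u = 262001 (u = 145923 + 116078 = 262001)
u/((367*1412)) = 262001/((367*1412)) = 262001/518204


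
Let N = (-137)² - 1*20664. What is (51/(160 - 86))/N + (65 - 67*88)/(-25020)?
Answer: 81640511/350855460 ≈ 0.23269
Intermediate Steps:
N = -1895 (N = 18769 - 20664 = -1895)
(51/(160 - 86))/N + (65 - 67*88)/(-25020) = (51/(160 - 86))/(-1895) + (65 - 67*88)/(-25020) = (51/74)*(-1/1895) + (65 - 5896)*(-1/25020) = (51*(1/74))*(-1/1895) - 5831*(-1/25020) = (51/74)*(-1/1895) + 5831/25020 = -51/140230 + 5831/25020 = 81640511/350855460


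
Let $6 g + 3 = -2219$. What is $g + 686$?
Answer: $\frac{947}{3} \approx 315.67$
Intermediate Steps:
$g = - \frac{1111}{3}$ ($g = - \frac{1}{2} + \frac{1}{6} \left(-2219\right) = - \frac{1}{2} - \frac{2219}{6} = - \frac{1111}{3} \approx -370.33$)
$g + 686 = - \frac{1111}{3} + 686 = \frac{947}{3}$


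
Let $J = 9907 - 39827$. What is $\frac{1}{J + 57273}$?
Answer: $\frac{1}{27353} \approx 3.6559 \cdot 10^{-5}$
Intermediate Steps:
$J = -29920$ ($J = 9907 - 39827 = -29920$)
$\frac{1}{J + 57273} = \frac{1}{-29920 + 57273} = \frac{1}{27353}$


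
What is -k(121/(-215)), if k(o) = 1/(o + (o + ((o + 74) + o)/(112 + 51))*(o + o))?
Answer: 1506935/651827 ≈ 2.3119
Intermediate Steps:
k(o) = 1/(o + 2*o*(74/163 + 165*o/163)) (k(o) = 1/(o + (o + ((74 + o) + o)/163)*(2*o)) = 1/(o + (o + (74 + 2*o)*(1/163))*(2*o)) = 1/(o + (o + (74/163 + 2*o/163))*(2*o)) = 1/(o + (74/163 + 165*o/163)*(2*o)) = 1/(o + 2*o*(74/163 + 165*o/163)))
-k(121/(-215)) = -163/((121/(-215))*(311 + 330*(121/(-215)))) = -163/((121*(-1/215))*(311 + 330*(121*(-1/215)))) = -163/((-121/215)*(311 + 330*(-121/215))) = -163*(-215)/(121*(311 - 7986/43)) = -163*(-215)/(121*5387/43) = -163*(-215)*43/(121*5387) = -1*(-1506935/651827) = 1506935/651827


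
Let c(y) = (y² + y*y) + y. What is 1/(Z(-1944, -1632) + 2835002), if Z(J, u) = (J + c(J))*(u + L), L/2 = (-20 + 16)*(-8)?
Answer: -1/11842439110 ≈ -8.4442e-11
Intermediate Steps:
L = 64 (L = 2*((-20 + 16)*(-8)) = 2*(-4*(-8)) = 2*32 = 64)
c(y) = y + 2*y² (c(y) = (y² + y²) + y = 2*y² + y = y + 2*y²)
Z(J, u) = (64 + u)*(J + J*(1 + 2*J)) (Z(J, u) = (J + J*(1 + 2*J))*(u + 64) = (J + J*(1 + 2*J))*(64 + u) = (64 + u)*(J + J*(1 + 2*J)))
1/(Z(-1944, -1632) + 2835002) = 1/(2*(-1944)*(64 - 1632 + 64*(-1944) - 1944*(-1632)) + 2835002) = 1/(2*(-1944)*(64 - 1632 - 124416 + 3172608) + 2835002) = 1/(2*(-1944)*3046624 + 2835002) = 1/(-11845274112 + 2835002) = 1/(-11842439110) = -1/11842439110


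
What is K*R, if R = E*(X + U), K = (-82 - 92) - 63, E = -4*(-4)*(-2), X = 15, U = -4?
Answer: 83424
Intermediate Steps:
E = -32 (E = 16*(-2) = -32)
K = -237 (K = -174 - 63 = -237)
R = -352 (R = -32*(15 - 4) = -32*11 = -352)
K*R = -237*(-352) = 83424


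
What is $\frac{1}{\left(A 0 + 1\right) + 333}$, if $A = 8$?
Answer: $\frac{1}{334} \approx 0.002994$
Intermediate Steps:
$\frac{1}{\left(A 0 + 1\right) + 333} = \frac{1}{\left(8 \cdot 0 + 1\right) + 333} = \frac{1}{\left(0 + 1\right) + 333} = \frac{1}{1 + 333} = \frac{1}{334}$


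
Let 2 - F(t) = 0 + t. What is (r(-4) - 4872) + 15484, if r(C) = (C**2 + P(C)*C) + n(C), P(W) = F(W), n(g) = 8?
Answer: 10612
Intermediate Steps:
F(t) = 2 - t (F(t) = 2 - (0 + t) = 2 - t)
P(W) = 2 - W
r(C) = 8 + C**2 + C*(2 - C) (r(C) = (C**2 + (2 - C)*C) + 8 = (C**2 + C*(2 - C)) + 8 = 8 + C**2 + C*(2 - C))
(r(-4) - 4872) + 15484 = ((8 + 2*(-4)) - 4872) + 15484 = ((8 - 8) - 4872) + 15484 = (0 - 4872) + 15484 = -4872 + 15484 = 10612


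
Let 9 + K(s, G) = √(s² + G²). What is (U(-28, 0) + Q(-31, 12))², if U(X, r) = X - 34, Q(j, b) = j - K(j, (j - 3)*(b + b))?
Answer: (84 + √666817)² ≈ 8.1106e+5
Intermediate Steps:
K(s, G) = -9 + √(G² + s²) (K(s, G) = -9 + √(s² + G²) = -9 + √(G² + s²))
Q(j, b) = 9 + j - √(j² + 4*b²*(-3 + j)²) (Q(j, b) = j - (-9 + √(((j - 3)*(b + b))² + j²)) = j - (-9 + √(((-3 + j)*(2*b))² + j²)) = j - (-9 + √((2*b*(-3 + j))² + j²)) = j - (-9 + √(4*b²*(-3 + j)² + j²)) = j - (-9 + √(j² + 4*b²*(-3 + j)²)) = j + (9 - √(j² + 4*b²*(-3 + j)²)) = 9 + j - √(j² + 4*b²*(-3 + j)²))
U(X, r) = -34 + X
(U(-28, 0) + Q(-31, 12))² = ((-34 - 28) + (9 - 31 - √((-31)² + 4*12²*(-3 - 31)²)))² = (-62 + (9 - 31 - √(961 + 4*144*(-34)²)))² = (-62 + (9 - 31 - √(961 + 4*144*1156)))² = (-62 + (9 - 31 - √(961 + 665856)))² = (-62 + (9 - 31 - √666817))² = (-62 + (-22 - √666817))² = (-84 - √666817)²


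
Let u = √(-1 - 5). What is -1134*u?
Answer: -1134*I*√6 ≈ -2777.7*I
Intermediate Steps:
u = I*√6 (u = √(-6) = I*√6 ≈ 2.4495*I)
-1134*u = -1134*I*√6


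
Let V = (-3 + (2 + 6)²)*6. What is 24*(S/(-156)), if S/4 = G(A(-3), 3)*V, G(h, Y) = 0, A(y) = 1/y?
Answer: 0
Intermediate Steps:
V = 366 (V = (-3 + 8²)*6 = (-3 + 64)*6 = 61*6 = 366)
S = 0 (S = 4*(0*366) = 4*0 = 0)
24*(S/(-156)) = 24*(0/(-156)) = 24*(0*(-1/156)) = 24*0 = 0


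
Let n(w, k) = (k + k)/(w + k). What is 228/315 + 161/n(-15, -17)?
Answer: 271772/1785 ≈ 152.25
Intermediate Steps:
n(w, k) = 2*k/(k + w) (n(w, k) = (2*k)/(k + w) = 2*k/(k + w))
228/315 + 161/n(-15, -17) = 228/315 + 161/((2*(-17)/(-17 - 15))) = 228*(1/315) + 161/((2*(-17)/(-32))) = 76/105 + 161/((2*(-17)*(-1/32))) = 76/105 + 161/(17/16) = 76/105 + 161*(16/17) = 76/105 + 2576/17 = 271772/1785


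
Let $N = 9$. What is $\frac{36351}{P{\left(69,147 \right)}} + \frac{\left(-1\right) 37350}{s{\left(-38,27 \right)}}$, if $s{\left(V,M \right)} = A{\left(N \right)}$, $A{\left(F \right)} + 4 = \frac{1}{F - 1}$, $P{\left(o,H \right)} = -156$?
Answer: $\frac{15161973}{1612} \approx 9405.7$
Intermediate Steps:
$A{\left(F \right)} = -4 + \frac{1}{-1 + F}$ ($A{\left(F \right)} = -4 + \frac{1}{F - 1} = -4 + \frac{1}{-1 + F}$)
$s{\left(V,M \right)} = - \frac{31}{8}$ ($s{\left(V,M \right)} = \frac{5 - 36}{-1 + 9} = \frac{5 - 36}{8} = \frac{1}{8} \left(-31\right) = - \frac{31}{8}$)
$\frac{36351}{P{\left(69,147 \right)}} + \frac{\left(-1\right) 37350}{s{\left(-38,27 \right)}} = \frac{36351}{-156} + \frac{\left(-1\right) 37350}{- \frac{31}{8}} = 36351 \left(- \frac{1}{156}\right) - - \frac{298800}{31} = - \frac{12117}{52} + \frac{298800}{31} = \frac{15161973}{1612}$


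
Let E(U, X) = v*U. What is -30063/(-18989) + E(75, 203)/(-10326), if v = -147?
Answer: 173261421/65360138 ≈ 2.6509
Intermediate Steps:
E(U, X) = -147*U
-30063/(-18989) + E(75, 203)/(-10326) = -30063/(-18989) - 147*75/(-10326) = -30063*(-1/18989) - 11025*(-1/10326) = 30063/18989 + 3675/3442 = 173261421/65360138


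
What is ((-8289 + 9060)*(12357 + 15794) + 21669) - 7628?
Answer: 21718462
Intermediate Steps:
((-8289 + 9060)*(12357 + 15794) + 21669) - 7628 = (771*28151 + 21669) - 7628 = (21704421 + 21669) - 7628 = 21726090 - 7628 = 21718462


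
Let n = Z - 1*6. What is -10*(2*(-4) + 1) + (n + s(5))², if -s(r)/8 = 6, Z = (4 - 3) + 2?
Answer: 2671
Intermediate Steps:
Z = 3 (Z = 1 + 2 = 3)
s(r) = -48 (s(r) = -8*6 = -48)
n = -3 (n = 3 - 1*6 = 3 - 6 = -3)
-10*(2*(-4) + 1) + (n + s(5))² = -10*(2*(-4) + 1) + (-3 - 48)² = -10*(-8 + 1) + (-51)² = -10*(-7) + 2601 = 70 + 2601 = 2671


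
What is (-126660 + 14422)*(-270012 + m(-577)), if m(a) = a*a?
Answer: -7061678246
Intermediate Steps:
m(a) = a²
(-126660 + 14422)*(-270012 + m(-577)) = (-126660 + 14422)*(-270012 + (-577)²) = -112238*(-270012 + 332929) = -112238*62917 = -7061678246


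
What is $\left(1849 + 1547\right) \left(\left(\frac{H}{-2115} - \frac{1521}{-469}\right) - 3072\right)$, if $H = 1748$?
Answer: $- \frac{3446744409644}{330645} \approx -1.0424 \cdot 10^{7}$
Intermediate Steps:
$\left(1849 + 1547\right) \left(\left(\frac{H}{-2115} - \frac{1521}{-469}\right) - 3072\right) = \left(1849 + 1547\right) \left(\left(\frac{1748}{-2115} - \frac{1521}{-469}\right) - 3072\right) = 3396 \left(\left(1748 \left(- \frac{1}{2115}\right) - - \frac{1521}{469}\right) - 3072\right) = 3396 \left(\left(- \frac{1748}{2115} + \frac{1521}{469}\right) - 3072\right) = 3396 \left(\frac{2397103}{991935} - 3072\right) = 3396 \left(- \frac{3044827217}{991935}\right) = - \frac{3446744409644}{330645}$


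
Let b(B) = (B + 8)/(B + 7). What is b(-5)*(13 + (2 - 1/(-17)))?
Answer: 384/17 ≈ 22.588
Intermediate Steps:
b(B) = (8 + B)/(7 + B)
b(-5)*(13 + (2 - 1/(-17))) = ((8 - 5)/(7 - 5))*(13 + (2 - 1/(-17))) = (3/2)*(13 + (2 - 1*(-1/17))) = ((½)*3)*(13 + (2 + 1/17)) = 3*(13 + 35/17)/2 = (3/2)*(256/17) = 384/17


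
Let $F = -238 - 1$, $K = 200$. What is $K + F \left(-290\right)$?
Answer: $69510$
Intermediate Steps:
$F = -239$
$K + F \left(-290\right) = 200 - -69310 = 200 + 69310 = 69510$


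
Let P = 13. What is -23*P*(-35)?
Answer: 10465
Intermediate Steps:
-23*P*(-35) = -23*13*(-35) = -299*(-35) = 10465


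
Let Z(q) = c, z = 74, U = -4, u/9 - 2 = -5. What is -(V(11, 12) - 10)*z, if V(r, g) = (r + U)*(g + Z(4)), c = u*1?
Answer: 8510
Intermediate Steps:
u = -27 (u = 18 + 9*(-5) = 18 - 45 = -27)
c = -27 (c = -27*1 = -27)
Z(q) = -27
V(r, g) = (-27 + g)*(-4 + r) (V(r, g) = (r - 4)*(g - 27) = (-4 + r)*(-27 + g) = (-27 + g)*(-4 + r))
-(V(11, 12) - 10)*z = -((108 - 27*11 - 4*12 + 12*11) - 10)*74 = -((108 - 297 - 48 + 132) - 10)*74 = -(-105 - 10)*74 = -(-115)*74 = -1*(-8510) = 8510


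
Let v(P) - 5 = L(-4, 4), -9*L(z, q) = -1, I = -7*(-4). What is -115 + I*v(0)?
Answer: 253/9 ≈ 28.111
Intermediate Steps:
I = 28
L(z, q) = ⅑ (L(z, q) = -⅑*(-1) = ⅑)
v(P) = 46/9 (v(P) = 5 + ⅑ = 46/9)
-115 + I*v(0) = -115 + 28*(46/9) = -115 + 1288/9 = 253/9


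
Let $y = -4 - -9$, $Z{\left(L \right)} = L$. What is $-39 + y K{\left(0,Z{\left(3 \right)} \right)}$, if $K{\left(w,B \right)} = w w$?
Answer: $-39$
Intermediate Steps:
$K{\left(w,B \right)} = w^{2}$
$y = 5$ ($y = -4 + 9 = 5$)
$-39 + y K{\left(0,Z{\left(3 \right)} \right)} = -39 + 5 \cdot 0^{2} = -39 + 5 \cdot 0 = -39 + 0 = -39$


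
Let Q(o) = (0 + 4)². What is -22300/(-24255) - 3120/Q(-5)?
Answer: -941485/4851 ≈ -194.08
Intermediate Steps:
Q(o) = 16 (Q(o) = 4² = 16)
-22300/(-24255) - 3120/Q(-5) = -22300/(-24255) - 3120/16 = -22300*(-1/24255) - 3120*1/16 = 4460/4851 - 195 = -941485/4851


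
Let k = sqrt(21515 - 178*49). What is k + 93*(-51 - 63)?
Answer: -10602 + sqrt(12793) ≈ -10489.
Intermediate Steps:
k = sqrt(12793) (k = sqrt(21515 - 8722) = sqrt(12793) ≈ 113.11)
k + 93*(-51 - 63) = sqrt(12793) + 93*(-51 - 63) = sqrt(12793) + 93*(-114) = sqrt(12793) - 10602 = -10602 + sqrt(12793)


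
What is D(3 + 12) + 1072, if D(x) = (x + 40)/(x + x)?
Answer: 6443/6 ≈ 1073.8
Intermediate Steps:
D(x) = (40 + x)/(2*x) (D(x) = (40 + x)/((2*x)) = (40 + x)*(1/(2*x)) = (40 + x)/(2*x))
D(3 + 12) + 1072 = (40 + (3 + 12))/(2*(3 + 12)) + 1072 = (1/2)*(40 + 15)/15 + 1072 = (1/2)*(1/15)*55 + 1072 = 11/6 + 1072 = 6443/6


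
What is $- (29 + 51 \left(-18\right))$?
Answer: $889$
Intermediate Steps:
$- (29 + 51 \left(-18\right)) = - (29 - 918) = \left(-1\right) \left(-889\right) = 889$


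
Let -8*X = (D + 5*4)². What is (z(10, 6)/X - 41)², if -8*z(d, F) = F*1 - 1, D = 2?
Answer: 393585921/234256 ≈ 1680.2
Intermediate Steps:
X = -121/2 (X = -(2 + 5*4)²/8 = -(2 + 20)²/8 = -⅛*22² = -⅛*484 = -121/2 ≈ -60.500)
z(d, F) = ⅛ - F/8 (z(d, F) = -(F*1 - 1)/8 = -(F - 1)/8 = -(-1 + F)/8 = ⅛ - F/8)
(z(10, 6)/X - 41)² = ((⅛ - ⅛*6)/(-121/2) - 41)² = ((⅛ - ¾)*(-2/121) - 41)² = (-5/8*(-2/121) - 41)² = (5/484 - 41)² = (-19839/484)² = 393585921/234256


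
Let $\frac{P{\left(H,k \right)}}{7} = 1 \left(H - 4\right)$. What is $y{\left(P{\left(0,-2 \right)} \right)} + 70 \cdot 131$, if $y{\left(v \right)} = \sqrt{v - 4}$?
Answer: $9170 + 4 i \sqrt{2} \approx 9170.0 + 5.6569 i$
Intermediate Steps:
$P{\left(H,k \right)} = -28 + 7 H$ ($P{\left(H,k \right)} = 7 \cdot 1 \left(H - 4\right) = 7 \cdot 1 \left(-4 + H\right) = 7 \left(-4 + H\right) = -28 + 7 H$)
$y{\left(v \right)} = \sqrt{-4 + v}$
$y{\left(P{\left(0,-2 \right)} \right)} + 70 \cdot 131 = \sqrt{-4 + \left(-28 + 7 \cdot 0\right)} + 70 \cdot 131 = \sqrt{-4 + \left(-28 + 0\right)} + 9170 = \sqrt{-4 - 28} + 9170 = \sqrt{-32} + 9170 = 4 i \sqrt{2} + 9170 = 9170 + 4 i \sqrt{2}$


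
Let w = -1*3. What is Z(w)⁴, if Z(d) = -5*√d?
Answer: 5625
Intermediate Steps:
w = -3
Z(w)⁴ = (-5*I*√3)⁴ = 5625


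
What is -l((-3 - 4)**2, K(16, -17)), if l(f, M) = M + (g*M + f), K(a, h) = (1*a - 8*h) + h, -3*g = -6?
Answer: -454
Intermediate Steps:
g = 2 (g = -1/3*(-6) = 2)
K(a, h) = a - 7*h (K(a, h) = (a - 8*h) + h = a - 7*h)
l(f, M) = f + 3*M (l(f, M) = M + (2*M + f) = M + (f + 2*M) = f + 3*M)
-l((-3 - 4)**2, K(16, -17)) = -((-3 - 4)**2 + 3*(16 - 7*(-17))) = -((-7)**2 + 3*(16 + 119)) = -(49 + 3*135) = -(49 + 405) = -1*454 = -454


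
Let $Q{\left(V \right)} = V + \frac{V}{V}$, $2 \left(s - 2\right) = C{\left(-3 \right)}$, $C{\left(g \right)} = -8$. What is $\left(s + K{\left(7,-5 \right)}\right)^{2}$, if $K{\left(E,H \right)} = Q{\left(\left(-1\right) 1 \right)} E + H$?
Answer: $49$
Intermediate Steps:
$s = -2$ ($s = 2 + \frac{1}{2} \left(-8\right) = 2 - 4 = -2$)
$Q{\left(V \right)} = 1 + V$ ($Q{\left(V \right)} = V + 1 = 1 + V$)
$K{\left(E,H \right)} = H$ ($K{\left(E,H \right)} = \left(1 - 1\right) E + H = 0 E + H = 0 + H = H$)
$\left(s + K{\left(7,-5 \right)}\right)^{2} = \left(-2 - 5\right)^{2} = \left(-7\right)^{2} = 49$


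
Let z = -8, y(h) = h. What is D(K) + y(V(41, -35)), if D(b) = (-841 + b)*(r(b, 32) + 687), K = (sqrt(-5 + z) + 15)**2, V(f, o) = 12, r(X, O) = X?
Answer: -577159 + 8100*I*sqrt(13) ≈ -5.7716e+5 + 29205.0*I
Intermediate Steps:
K = (15 + I*sqrt(13))**2 (K = (sqrt(-5 - 8) + 15)**2 = (sqrt(-13) + 15)**2 = (I*sqrt(13) + 15)**2 = (15 + I*sqrt(13))**2 ≈ 212.0 + 108.17*I)
D(b) = (-841 + b)*(687 + b) (D(b) = (-841 + b)*(b + 687) = (-841 + b)*(687 + b))
D(K) + y(V(41, -35)) = (-577767 + ((15 + I*sqrt(13))**2)**2 - 154*(15 + I*sqrt(13))**2) + 12 = (-577767 + (15 + I*sqrt(13))**4 - 154*(15 + I*sqrt(13))**2) + 12 = -577755 + (15 + I*sqrt(13))**4 - 154*(15 + I*sqrt(13))**2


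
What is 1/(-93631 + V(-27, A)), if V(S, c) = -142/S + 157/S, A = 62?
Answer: -9/842684 ≈ -1.0680e-5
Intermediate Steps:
V(S, c) = 15/S
1/(-93631 + V(-27, A)) = 1/(-93631 + 15/(-27)) = 1/(-93631 + 15*(-1/27)) = 1/(-93631 - 5/9) = 1/(-842684/9) = -9/842684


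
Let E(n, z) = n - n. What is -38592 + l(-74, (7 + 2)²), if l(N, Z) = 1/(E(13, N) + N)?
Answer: -2855809/74 ≈ -38592.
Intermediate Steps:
E(n, z) = 0
l(N, Z) = 1/N (l(N, Z) = 1/(0 + N) = 1/N)
-38592 + l(-74, (7 + 2)²) = -38592 + 1/(-74) = -38592 - 1/74 = -2855809/74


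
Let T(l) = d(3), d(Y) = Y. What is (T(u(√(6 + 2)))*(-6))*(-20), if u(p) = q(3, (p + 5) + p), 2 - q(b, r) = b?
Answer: 360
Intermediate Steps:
q(b, r) = 2 - b
u(p) = -1 (u(p) = 2 - 1*3 = 2 - 3 = -1)
T(l) = 3
(T(u(√(6 + 2)))*(-6))*(-20) = (3*(-6))*(-20) = -18*(-20) = 360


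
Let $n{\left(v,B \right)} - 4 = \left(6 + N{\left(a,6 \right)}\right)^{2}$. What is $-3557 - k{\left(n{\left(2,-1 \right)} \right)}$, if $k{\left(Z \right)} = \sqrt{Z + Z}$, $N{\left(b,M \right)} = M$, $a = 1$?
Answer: $-3557 - 2 \sqrt{74} \approx -3574.2$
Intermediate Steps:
$n{\left(v,B \right)} = 148$ ($n{\left(v,B \right)} = 4 + \left(6 + 6\right)^{2} = 4 + 12^{2} = 4 + 144 = 148$)
$k{\left(Z \right)} = \sqrt{2} \sqrt{Z}$ ($k{\left(Z \right)} = \sqrt{2 Z} = \sqrt{2} \sqrt{Z}$)
$-3557 - k{\left(n{\left(2,-1 \right)} \right)} = -3557 - \sqrt{2} \sqrt{148} = -3557 - \sqrt{2} \cdot 2 \sqrt{37} = -3557 - 2 \sqrt{74}$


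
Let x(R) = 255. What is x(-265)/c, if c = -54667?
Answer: -255/54667 ≈ -0.0046646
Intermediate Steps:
x(-265)/c = 255/(-54667) = 255*(-1/54667) = -255/54667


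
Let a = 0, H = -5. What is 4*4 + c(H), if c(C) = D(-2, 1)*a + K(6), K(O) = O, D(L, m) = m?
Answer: 22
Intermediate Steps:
c(C) = 6 (c(C) = 1*0 + 6 = 0 + 6 = 6)
4*4 + c(H) = 4*4 + 6 = 16 + 6 = 22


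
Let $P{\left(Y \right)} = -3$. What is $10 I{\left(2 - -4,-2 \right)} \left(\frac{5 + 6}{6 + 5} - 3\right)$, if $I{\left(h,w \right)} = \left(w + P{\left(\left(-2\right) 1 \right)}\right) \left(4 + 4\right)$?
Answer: $800$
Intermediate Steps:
$I{\left(h,w \right)} = -24 + 8 w$ ($I{\left(h,w \right)} = \left(w - 3\right) \left(4 + 4\right) = \left(-3 + w\right) 8 = -24 + 8 w$)
$10 I{\left(2 - -4,-2 \right)} \left(\frac{5 + 6}{6 + 5} - 3\right) = 10 \left(-24 + 8 \left(-2\right)\right) \left(\frac{5 + 6}{6 + 5} - 3\right) = 10 \left(-24 - 16\right) \left(\frac{11}{11} - 3\right) = 10 \left(-40\right) \left(11 \cdot \frac{1}{11} - 3\right) = - 400 \left(1 - 3\right) = \left(-400\right) \left(-2\right) = 800$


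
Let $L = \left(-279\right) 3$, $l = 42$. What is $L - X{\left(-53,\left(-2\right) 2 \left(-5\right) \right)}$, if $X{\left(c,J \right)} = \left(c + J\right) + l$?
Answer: $-846$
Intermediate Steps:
$X{\left(c,J \right)} = 42 + J + c$ ($X{\left(c,J \right)} = \left(c + J\right) + 42 = \left(J + c\right) + 42 = 42 + J + c$)
$L = -837$
$L - X{\left(-53,\left(-2\right) 2 \left(-5\right) \right)} = -837 - \left(42 + \left(-2\right) 2 \left(-5\right) - 53\right) = -837 - \left(42 - -20 - 53\right) = -837 - \left(42 + 20 - 53\right) = -837 - 9 = -846$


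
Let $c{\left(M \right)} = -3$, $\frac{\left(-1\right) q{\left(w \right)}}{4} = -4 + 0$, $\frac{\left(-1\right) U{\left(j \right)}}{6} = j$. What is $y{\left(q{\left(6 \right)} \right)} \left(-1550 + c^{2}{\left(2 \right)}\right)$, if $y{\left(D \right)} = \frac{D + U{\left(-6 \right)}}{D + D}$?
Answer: $- \frac{20033}{8} \approx -2504.1$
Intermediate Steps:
$U{\left(j \right)} = - 6 j$
$q{\left(w \right)} = 16$ ($q{\left(w \right)} = - 4 \left(-4 + 0\right) = \left(-4\right) \left(-4\right) = 16$)
$y{\left(D \right)} = \frac{36 + D}{2 D}$ ($y{\left(D \right)} = \frac{D - -36}{D + D} = \frac{D + 36}{2 D} = \left(36 + D\right) \frac{1}{2 D} = \frac{36 + D}{2 D}$)
$y{\left(q{\left(6 \right)} \right)} \left(-1550 + c^{2}{\left(2 \right)}\right) = \frac{36 + 16}{2 \cdot 16} \left(-1550 + \left(-3\right)^{2}\right) = \frac{1}{2} \cdot \frac{1}{16} \cdot 52 \left(-1550 + 9\right) = \frac{13}{8} \left(-1541\right) = - \frac{20033}{8}$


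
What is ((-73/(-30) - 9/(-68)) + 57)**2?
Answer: 3691413049/1040400 ≈ 3548.1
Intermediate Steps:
((-73/(-30) - 9/(-68)) + 57)**2 = ((-73*(-1/30) - 9*(-1/68)) + 57)**2 = ((73/30 + 9/68) + 57)**2 = (2617/1020 + 57)**2 = (60757/1020)**2 = 3691413049/1040400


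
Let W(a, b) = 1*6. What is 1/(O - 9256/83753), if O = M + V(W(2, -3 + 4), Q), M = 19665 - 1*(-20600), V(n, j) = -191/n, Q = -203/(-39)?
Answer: 502518/20217834911 ≈ 2.4855e-5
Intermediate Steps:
W(a, b) = 6
Q = 203/39 (Q = -203*(-1/39) = 203/39 ≈ 5.2051)
M = 40265 (M = 19665 + 20600 = 40265)
O = 241399/6 (O = 40265 - 191/6 = 241399/6 ≈ 40233.)
1/(O - 9256/83753) = 1/(241399/6 - 9256/83753) = 1/(20217834911/502518) = 502518/20217834911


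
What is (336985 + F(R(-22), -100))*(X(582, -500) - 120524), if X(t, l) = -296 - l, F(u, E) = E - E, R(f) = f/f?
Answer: -40546035200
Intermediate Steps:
R(f) = 1
F(u, E) = 0
(336985 + F(R(-22), -100))*(X(582, -500) - 120524) = (336985 + 0)*((-296 - 1*(-500)) - 120524) = 336985*((-296 + 500) - 120524) = 336985*(204 - 120524) = 336985*(-120320) = -40546035200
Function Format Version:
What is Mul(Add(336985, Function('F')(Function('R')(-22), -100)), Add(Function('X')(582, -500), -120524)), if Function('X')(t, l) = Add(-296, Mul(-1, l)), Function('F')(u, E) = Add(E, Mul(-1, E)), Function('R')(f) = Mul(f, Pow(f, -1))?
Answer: -40546035200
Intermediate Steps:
Function('R')(f) = 1
Function('F')(u, E) = 0
Mul(Add(336985, Function('F')(Function('R')(-22), -100)), Add(Function('X')(582, -500), -120524)) = Mul(Add(336985, 0), Add(Add(-296, Mul(-1, -500)), -120524)) = Mul(336985, Add(Add(-296, 500), -120524)) = Mul(336985, Add(204, -120524)) = Mul(336985, -120320) = -40546035200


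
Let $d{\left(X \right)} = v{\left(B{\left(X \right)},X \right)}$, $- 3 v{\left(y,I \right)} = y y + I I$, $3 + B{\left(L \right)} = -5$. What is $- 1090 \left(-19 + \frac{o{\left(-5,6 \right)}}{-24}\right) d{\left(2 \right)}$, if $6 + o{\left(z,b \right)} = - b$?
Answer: $- \frac{1371220}{3} \approx -4.5707 \cdot 10^{5}$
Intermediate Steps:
$o{\left(z,b \right)} = -6 - b$
$B{\left(L \right)} = -8$ ($B{\left(L \right)} = -3 - 5 = -8$)
$v{\left(y,I \right)} = - \frac{I^{2}}{3} - \frac{y^{2}}{3}$ ($v{\left(y,I \right)} = - \frac{y y + I I}{3} = - \frac{y^{2} + I^{2}}{3} = - \frac{I^{2} + y^{2}}{3} = - \frac{I^{2}}{3} - \frac{y^{2}}{3}$)
$d{\left(X \right)} = - \frac{64}{3} - \frac{X^{2}}{3}$ ($d{\left(X \right)} = - \frac{X^{2}}{3} - \frac{\left(-8\right)^{2}}{3} = - \frac{X^{2}}{3} - \frac{64}{3} = - \frac{64}{3} - \frac{X^{2}}{3}$)
$- 1090 \left(-19 + \frac{o{\left(-5,6 \right)}}{-24}\right) d{\left(2 \right)} = - 1090 \left(-19 + \frac{-6 - 6}{-24}\right) \left(- \frac{64}{3} - \frac{2^{2}}{3}\right) = - 1090 \left(-19 + \left(-6 - 6\right) \left(- \frac{1}{24}\right)\right) \left(- \frac{64}{3} - \frac{4}{3}\right) = - 1090 \left(-19 - - \frac{1}{2}\right) \left(- \frac{64}{3} - \frac{4}{3}\right) = - 1090 \left(-19 + \frac{1}{2}\right) \left(- \frac{68}{3}\right) = - 1090 \left(\left(- \frac{37}{2}\right) \left(- \frac{68}{3}\right)\right) = \left(-1090\right) \frac{1258}{3} = - \frac{1371220}{3}$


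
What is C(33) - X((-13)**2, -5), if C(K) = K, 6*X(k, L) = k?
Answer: 29/6 ≈ 4.8333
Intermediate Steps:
X(k, L) = k/6
C(33) - X((-13)**2, -5) = 33 - (-13)**2/6 = 33 - 169/6 = 29/6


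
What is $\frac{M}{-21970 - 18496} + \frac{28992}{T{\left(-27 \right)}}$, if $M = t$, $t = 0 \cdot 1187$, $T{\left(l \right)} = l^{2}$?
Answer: $\frac{9664}{243} \approx 39.77$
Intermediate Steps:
$t = 0$
$M = 0$
$\frac{M}{-21970 - 18496} + \frac{28992}{T{\left(-27 \right)}} = \frac{0}{-21970 - 18496} + \frac{28992}{\left(-27\right)^{2}} = \frac{0}{-40466} + \frac{28992}{729} = 0 \left(- \frac{1}{40466}\right) + 28992 \cdot \frac{1}{729} = 0 + \frac{9664}{243} = \frac{9664}{243}$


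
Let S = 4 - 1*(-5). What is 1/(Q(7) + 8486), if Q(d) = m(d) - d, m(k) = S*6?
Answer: 1/8533 ≈ 0.00011719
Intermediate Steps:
S = 9 (S = 4 + 5 = 9)
m(k) = 54 (m(k) = 9*6 = 54)
Q(d) = 54 - d
1/(Q(7) + 8486) = 1/((54 - 1*7) + 8486) = 1/((54 - 7) + 8486) = 1/(47 + 8486) = 1/8533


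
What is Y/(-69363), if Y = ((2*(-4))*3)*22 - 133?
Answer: 661/69363 ≈ 0.0095296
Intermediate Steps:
Y = -661 (Y = -8*3*22 - 133 = -24*22 - 133 = -528 - 133 = -661)
Y/(-69363) = -661/(-69363) = -661*(-1/69363) = 661/69363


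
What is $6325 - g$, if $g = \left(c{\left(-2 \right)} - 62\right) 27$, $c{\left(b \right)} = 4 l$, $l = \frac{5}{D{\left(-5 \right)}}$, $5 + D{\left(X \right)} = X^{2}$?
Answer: $7972$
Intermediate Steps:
$D{\left(X \right)} = -5 + X^{2}$
$l = \frac{1}{4}$ ($l = \frac{5}{-5 + \left(-5\right)^{2}} = \frac{5}{-5 + 25} = \frac{5}{20} = 5 \cdot \frac{1}{20} = \frac{1}{4} \approx 0.25$)
$c{\left(b \right)} = 1$ ($c{\left(b \right)} = 4 \cdot \frac{1}{4} = 1$)
$g = -1647$ ($g = \left(1 - 62\right) 27 = \left(-61\right) 27 = -1647$)
$6325 - g = 6325 - -1647 = 6325 + 1647 = 7972$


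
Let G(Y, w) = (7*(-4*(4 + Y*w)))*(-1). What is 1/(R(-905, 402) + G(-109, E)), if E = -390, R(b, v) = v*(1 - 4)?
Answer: 1/1189186 ≈ 8.4091e-7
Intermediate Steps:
R(b, v) = -3*v (R(b, v) = v*(-3) = -3*v)
G(Y, w) = 112 + 28*Y*w (G(Y, w) = (7*(-16 - 4*Y*w))*(-1) = (-112 - 28*Y*w)*(-1) = 112 + 28*Y*w)
1/(R(-905, 402) + G(-109, E)) = 1/(-3*402 + (112 + 28*(-109)*(-390))) = 1/(-1206 + (112 + 1190280)) = 1/(-1206 + 1190392) = 1/1189186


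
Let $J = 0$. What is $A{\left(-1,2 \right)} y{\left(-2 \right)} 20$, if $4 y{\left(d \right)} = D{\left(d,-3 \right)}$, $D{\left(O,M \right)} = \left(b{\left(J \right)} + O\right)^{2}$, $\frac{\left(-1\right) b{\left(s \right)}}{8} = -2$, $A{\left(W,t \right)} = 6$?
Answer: $5880$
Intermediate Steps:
$b{\left(s \right)} = 16$ ($b{\left(s \right)} = \left(-8\right) \left(-2\right) = 16$)
$D{\left(O,M \right)} = \left(16 + O\right)^{2}$
$y{\left(d \right)} = \frac{\left(16 + d\right)^{2}}{4}$
$A{\left(-1,2 \right)} y{\left(-2 \right)} 20 = 6 \frac{\left(16 - 2\right)^{2}}{4} \cdot 20 = 6 \frac{14^{2}}{4} \cdot 20 = 6 \cdot \frac{1}{4} \cdot 196 \cdot 20 = 6 \cdot 49 \cdot 20 = 294 \cdot 20 = 5880$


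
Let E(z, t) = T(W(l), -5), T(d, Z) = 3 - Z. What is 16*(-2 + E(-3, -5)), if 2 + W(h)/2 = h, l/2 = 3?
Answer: 96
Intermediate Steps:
l = 6 (l = 2*3 = 6)
W(h) = -4 + 2*h
E(z, t) = 8 (E(z, t) = 3 - 1*(-5) = 3 + 5 = 8)
16*(-2 + E(-3, -5)) = 16*(-2 + 8) = 16*6 = 96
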